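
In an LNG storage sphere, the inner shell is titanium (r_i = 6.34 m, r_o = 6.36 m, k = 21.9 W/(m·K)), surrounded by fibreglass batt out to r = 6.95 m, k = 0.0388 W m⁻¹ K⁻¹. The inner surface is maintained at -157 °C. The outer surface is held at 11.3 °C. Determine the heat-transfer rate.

Q = 6.15 kW

Resistance network (inner→outer):
  R_titanium = (1/6.34 − 1/6.36)/(4πk) = 4.960×10^-4/(4π·21.9) = 1.802×10^-6 K/W
  R_fibreglass batt = (1/6.36 − 1/6.95)/(4πk) = 0.01335/(4π·0.0388) = 0.02738 K/W
ΣR = 1.802×10^-6 + 0.02738 = 0.02738 K/W
Q = ΔT/ΣR = (-157 °C − 11.3 °C)/0.02738 = -6150 W
(Negative Q ⇒ heat flows inward; heat gain = 6150 W.)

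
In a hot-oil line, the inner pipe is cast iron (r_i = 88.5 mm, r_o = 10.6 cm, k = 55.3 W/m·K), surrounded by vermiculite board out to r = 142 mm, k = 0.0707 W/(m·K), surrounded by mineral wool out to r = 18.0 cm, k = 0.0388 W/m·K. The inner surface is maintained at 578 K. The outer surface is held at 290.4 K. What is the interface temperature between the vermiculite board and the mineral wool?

Resistance network (inner→outer):
  R'_cast iron = ln(0.106/0.0885)/(2πk) = 0.1804/(2π·55.3) = 5.193×10^-4 m·K/W
  R'_vermiculite board = ln(0.142/0.106)/(2πk) = 0.2924/(2π·0.0707) = 0.6582 m·K/W
  R'_mineral wool = ln(0.180/0.142)/(2πk) = 0.2371/(2π·0.0388) = 0.9727 m·K/W
ΣR = 5.193×10^-4 + 0.6582 + 0.9727 = 1.631 m·K/W
Q' = ΔT/ΣR = (578 K − 290.4 K)/1.631 = 176.3 W/m
From the inner boundary to the vermiculite board/mineral wool interface, ΣR_partial = 0.6587 m·K/W.
T_interface = T_in − Q'·ΣR_partial = 578 K − (176.3)(0.6587) = 462 K

T = 462 K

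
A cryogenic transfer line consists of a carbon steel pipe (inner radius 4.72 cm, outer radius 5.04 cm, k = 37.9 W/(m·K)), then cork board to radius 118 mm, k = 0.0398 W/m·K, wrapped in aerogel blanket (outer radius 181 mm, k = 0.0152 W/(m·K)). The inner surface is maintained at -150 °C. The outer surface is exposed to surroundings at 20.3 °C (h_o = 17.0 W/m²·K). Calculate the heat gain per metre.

Q' = 21.5 W/m

Series thermal resistances, inner to outer:
  R'_carbon steel = ln(0.0504/0.0472)/(2πk) = 0.06560/(2π·37.9) = 2.755×10^-4 m·K/W
  R'_cork board = ln(0.118/0.0504)/(2πk) = 0.8507/(2π·0.0398) = 3.402 m·K/W
  R'_aerogel blanket = ln(0.181/0.118)/(2πk) = 0.4278/(2π·0.0152) = 4.480 m·K/W
  R'_conv,out = 1/(2πr h) = 1/(2π·0.181·17.0) = 0.05172 m·K/W
ΣR = 2.755×10^-4 + 3.402 + 4.480 + 0.05172 = 7.934 m·K/W
Q' = ΔT/ΣR = (-150 °C − 20.3 °C)/7.934 = -21.5 W/m
(Negative Q' ⇒ heat flows inward; heat gain = 21.5 W/m.)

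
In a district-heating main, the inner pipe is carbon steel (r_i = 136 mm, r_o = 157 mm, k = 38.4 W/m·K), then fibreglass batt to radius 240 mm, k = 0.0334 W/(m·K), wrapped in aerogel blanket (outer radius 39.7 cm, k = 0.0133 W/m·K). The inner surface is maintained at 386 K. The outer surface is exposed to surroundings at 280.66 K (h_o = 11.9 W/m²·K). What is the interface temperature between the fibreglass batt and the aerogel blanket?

Series thermal resistances, inner to outer:
  R'_carbon steel = ln(0.157/0.136)/(2πk) = 0.1436/(2π·38.4) = 5.951×10^-4 m·K/W
  R'_fibreglass batt = ln(0.240/0.157)/(2πk) = 0.4244/(2π·0.0334) = 2.022 m·K/W
  R'_aerogel blanket = ln(0.397/0.240)/(2πk) = 0.5033/(2π·0.0133) = 6.023 m·K/W
  R'_conv,out = 1/(2πr h) = 1/(2π·0.397·11.9) = 0.03369 m·K/W
ΣR = 5.951×10^-4 + 2.022 + 6.023 + 0.03369 = 8.079 m·K/W
Q' = ΔT/ΣR = (386 K − 280.66 K)/8.079 = 13.04 W/m
From the inner boundary to the fibreglass batt/aerogel blanket interface, ΣR_partial = 2.023 m·K/W.
T_interface = T_in − Q'·ΣR_partial = 386 K − (13.04)(2.023) = 359.6 K

T = 359.6 K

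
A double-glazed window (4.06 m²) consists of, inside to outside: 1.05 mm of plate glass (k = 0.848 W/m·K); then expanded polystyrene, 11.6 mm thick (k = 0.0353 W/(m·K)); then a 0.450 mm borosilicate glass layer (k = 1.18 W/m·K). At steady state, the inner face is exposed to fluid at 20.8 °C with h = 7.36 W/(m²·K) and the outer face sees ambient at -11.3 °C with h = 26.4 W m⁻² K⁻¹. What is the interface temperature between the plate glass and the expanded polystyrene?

Series thermal resistances, inner to outer:
  R_conv,in = 1/(hA) = 1/(7.36·4.06) = 0.03347 K/W
  R_plate glass = L/(kA) = 0.00105/(0.848·4.06) = 3.050×10^-4 K/W
  R_expanded polystyrene = L/(kA) = 0.0116/(0.0353·4.06) = 0.08094 K/W
  R_borosilicate glass = L/(kA) = 4.50×10^-4/(1.18·4.06) = 9.393×10^-5 K/W
  R_conv,out = 1/(hA) = 1/(26.4·4.06) = 0.009330 K/W
ΣR = 0.03347 + 3.050×10^-4 + 0.08094 + 9.393×10^-5 + 0.009330 = 0.1241 K/W
Q = ΔT/ΣR = (20.8 °C − -11.3 °C)/0.1241 = 258.7 W
From the inner boundary to the plate glass/expanded polystyrene interface, ΣR_partial = 0.03377 K/W.
T_interface = T_in − Q·ΣR_partial = 20.8 °C − (258.7)(0.03377) = 12.1 °C

T = 12.1 °C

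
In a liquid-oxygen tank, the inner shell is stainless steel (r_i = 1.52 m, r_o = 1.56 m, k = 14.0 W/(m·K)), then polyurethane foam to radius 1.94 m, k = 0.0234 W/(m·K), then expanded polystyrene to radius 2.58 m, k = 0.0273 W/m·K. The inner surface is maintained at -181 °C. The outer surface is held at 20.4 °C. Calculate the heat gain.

Series thermal resistances, inner to outer:
  R_stainless steel = (1/1.52 − 1/1.56)/(4πk) = 0.01687/(4π·14.0) = 9.589×10^-5 K/W
  R_polyurethane foam = (1/1.56 − 1/1.94)/(4πk) = 0.1256/(4π·0.0234) = 0.4270 K/W
  R_expanded polystyrene = (1/1.94 − 1/2.58)/(4πk) = 0.1279/(4π·0.0273) = 0.3727 K/W
ΣR = 9.589×10^-5 + 0.4270 + 0.3727 = 0.7998 K/W
Q = ΔT/ΣR = (-181 °C − 20.4 °C)/0.7998 = -252 W
(Negative Q ⇒ heat flows inward; heat gain = 252 W.)

Q = 252 W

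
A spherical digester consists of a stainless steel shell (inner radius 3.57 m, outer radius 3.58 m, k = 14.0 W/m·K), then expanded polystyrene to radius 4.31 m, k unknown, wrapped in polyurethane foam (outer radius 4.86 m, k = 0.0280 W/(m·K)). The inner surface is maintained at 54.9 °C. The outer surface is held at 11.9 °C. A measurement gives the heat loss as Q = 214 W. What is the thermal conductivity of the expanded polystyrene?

k = 0.0298 W/m·K

ΣR = ΔT/Q = |54.9 − 11.9|/214 = 0.2009 K/W
Known resistances:
  R_stainless steel = (1/3.57 − 1/3.58)/(4πk) = 7.824×10^-4/(4π·14.0) = 4.447×10^-6 K/W
  R_polyurethane foam = (1/4.31 − 1/4.86)/(4πk) = 0.02626/(4π·0.0280) = 0.07462 K/W
R_expanded polystyrene = ΣR − ΣR_known = 0.2009 − 0.07462 = 0.1263 K/W
(1/r₁−1/r₂)/(4πk) = 0.1263 ⇒ k = 0.04731/(4π·0.1263) = 0.0298 W/m·K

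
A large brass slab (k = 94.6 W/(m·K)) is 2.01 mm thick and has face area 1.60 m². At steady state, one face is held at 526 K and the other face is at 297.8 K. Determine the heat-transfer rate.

Q = kA·ΔT/L = 94.6 × 1.60 × |526 K − 297.8 K| / 0.00201 = 1.72×10^7 W

Q = 17200 kW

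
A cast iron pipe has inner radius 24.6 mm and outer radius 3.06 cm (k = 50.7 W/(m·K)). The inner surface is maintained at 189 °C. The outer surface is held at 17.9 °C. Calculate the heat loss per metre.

Q' = 250 kW/m

Q' = 2πk·ΔT/ln(r₂/r₁) = 2π × 50.7 × 171.1 / ln(0.0306/0.0246) = 2.50×10^5 W/m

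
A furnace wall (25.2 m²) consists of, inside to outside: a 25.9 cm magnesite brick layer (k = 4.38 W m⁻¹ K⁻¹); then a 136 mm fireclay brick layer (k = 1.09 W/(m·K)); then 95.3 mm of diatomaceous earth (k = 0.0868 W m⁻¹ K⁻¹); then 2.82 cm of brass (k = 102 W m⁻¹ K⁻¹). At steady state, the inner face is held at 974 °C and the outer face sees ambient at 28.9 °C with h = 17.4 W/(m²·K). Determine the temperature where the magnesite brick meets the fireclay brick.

Treat each layer as a resistance in series:
  R_magnesite brick = L/(kA) = 0.259/(4.38·25.2) = 0.002347 K/W
  R_fireclay brick = L/(kA) = 0.136/(1.09·25.2) = 0.004951 K/W
  R_diatomaceous earth = L/(kA) = 0.0953/(0.0868·25.2) = 0.04357 K/W
  R_brass = L/(kA) = 0.0282/(102·25.2) = 1.097×10^-5 K/W
  R_conv,out = 1/(hA) = 1/(17.4·25.2) = 0.002281 K/W
ΣR = 0.002347 + 0.004951 + 0.04357 + 1.097×10^-5 + 0.002281 = 0.05316 K/W
Q = ΔT/ΣR = (974 °C − 28.9 °C)/0.05316 = 17780 W
From the inner boundary to the magnesite brick/fireclay brick interface, ΣR_partial = 0.002347 K/W.
T_interface = T_in − Q·ΣR_partial = 974 °C − (17780)(0.002347) = 932 °C

T = 932 °C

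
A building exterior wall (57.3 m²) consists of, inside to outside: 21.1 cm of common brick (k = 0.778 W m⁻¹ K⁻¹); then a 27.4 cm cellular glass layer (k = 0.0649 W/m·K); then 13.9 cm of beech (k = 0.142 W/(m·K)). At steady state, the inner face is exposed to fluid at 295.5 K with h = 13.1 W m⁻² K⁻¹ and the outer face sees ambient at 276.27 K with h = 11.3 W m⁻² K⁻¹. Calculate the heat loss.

Treat each layer as a resistance in series:
  R_conv,in = 1/(hA) = 1/(13.1·57.3) = 0.001332 K/W
  R_common brick = L/(kA) = 0.211/(0.778·57.3) = 0.004733 K/W
  R_cellular glass = L/(kA) = 0.274/(0.0649·57.3) = 0.07368 K/W
  R_beech = L/(kA) = 0.139/(0.142·57.3) = 0.01708 K/W
  R_conv,out = 1/(hA) = 1/(11.3·57.3) = 0.001544 K/W
ΣR = 0.001332 + 0.004733 + 0.07368 + 0.01708 + 0.001544 = 0.09837 K/W
Q = ΔT/ΣR = (295.5 K − 276.27 K)/0.09837 = 195 W

Q = 195 W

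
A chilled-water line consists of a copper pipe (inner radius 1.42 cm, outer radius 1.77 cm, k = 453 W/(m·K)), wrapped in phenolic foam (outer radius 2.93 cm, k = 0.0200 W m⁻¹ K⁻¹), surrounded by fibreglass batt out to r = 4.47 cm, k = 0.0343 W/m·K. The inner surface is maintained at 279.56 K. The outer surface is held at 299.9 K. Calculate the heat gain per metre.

Treat each layer as a resistance in series:
  R'_copper = ln(0.0177/0.0142)/(2πk) = 0.2203/(2π·453) = 7.741×10^-5 m·K/W
  R'_phenolic foam = ln(0.0293/0.0177)/(2πk) = 0.5040/(2π·0.0200) = 4.011 m·K/W
  R'_fibreglass batt = ln(0.0447/0.0293)/(2πk) = 0.4224/(2π·0.0343) = 1.960 m·K/W
ΣR = 7.741×10^-5 + 4.011 + 1.960 = 5.971 m·K/W
Q' = ΔT/ΣR = (279.56 K − 299.9 K)/5.971 = -3.41 W/m
(Negative Q' ⇒ heat flows inward; heat gain = 3.41 W/m.)

Q' = 3.41 W/m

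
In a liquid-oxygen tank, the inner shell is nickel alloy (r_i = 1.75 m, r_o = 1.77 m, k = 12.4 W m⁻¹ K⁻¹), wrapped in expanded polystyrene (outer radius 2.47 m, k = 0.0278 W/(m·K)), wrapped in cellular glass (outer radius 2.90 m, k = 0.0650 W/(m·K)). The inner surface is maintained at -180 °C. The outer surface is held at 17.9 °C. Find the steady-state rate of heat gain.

Treat each layer as a resistance in series:
  R_nickel alloy = (1/1.75 − 1/1.77)/(4πk) = 0.006457/(4π·12.4) = 4.144×10^-5 K/W
  R_expanded polystyrene = (1/1.77 − 1/2.47)/(4πk) = 0.1601/(4π·0.0278) = 0.4583 K/W
  R_cellular glass = (1/2.47 − 1/2.90)/(4πk) = 0.06003/(4π·0.0650) = 0.07349 K/W
ΣR = 4.144×10^-5 + 0.4583 + 0.07349 = 0.5318 K/W
Q = ΔT/ΣR = (-180 °C − 17.9 °C)/0.5318 = -372 W
(Negative Q ⇒ heat flows inward; heat gain = 372 W.)

Q = 372 W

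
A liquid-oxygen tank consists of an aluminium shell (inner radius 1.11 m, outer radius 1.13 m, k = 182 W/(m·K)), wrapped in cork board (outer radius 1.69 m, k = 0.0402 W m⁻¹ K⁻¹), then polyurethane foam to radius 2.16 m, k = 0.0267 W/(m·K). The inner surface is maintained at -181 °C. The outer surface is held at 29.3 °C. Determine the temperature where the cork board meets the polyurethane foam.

Treat each layer as a resistance in series:
  R_aluminium = (1/1.11 − 1/1.13)/(4πk) = 0.01595/(4π·182) = 6.972×10^-6 K/W
  R_cork board = (1/1.13 − 1/1.69)/(4πk) = 0.2932/(4π·0.0402) = 0.5805 K/W
  R_polyurethane foam = (1/1.69 − 1/2.16)/(4πk) = 0.1288/(4π·0.0267) = 0.3837 K/W
ΣR = 6.972×10^-6 + 0.5805 + 0.3837 = 0.9642 K/W
Q = ΔT/ΣR = (-181 °C − 29.3 °C)/0.9642 = -218.1 W
From the inner boundary to the cork board/polyurethane foam interface, ΣR_partial = 0.5805 K/W.
T_interface = T_in − Q·ΣR_partial = -181 °C − (-218.1)(0.5805) = -54.4 °C

T = -54.4 °C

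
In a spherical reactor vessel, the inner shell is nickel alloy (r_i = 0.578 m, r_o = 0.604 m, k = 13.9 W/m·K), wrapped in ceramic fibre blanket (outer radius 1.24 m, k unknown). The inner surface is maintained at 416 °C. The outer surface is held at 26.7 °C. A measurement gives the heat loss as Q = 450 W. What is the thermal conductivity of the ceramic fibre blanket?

k = 0.0782 W/m·K

ΣR = ΔT/Q = |416 − 26.7|/450 = 0.8651 K/W
Known resistances:
  R_nickel alloy = (1/0.578 − 1/0.604)/(4πk) = 0.07447/(4π·13.9) = 4.264×10^-4 K/W
R_ceramic fibre blanket = ΣR − ΣR_known = 0.8651 − 4.264×10^-4 = 0.8647 K/W
(1/r₁−1/r₂)/(4πk) = 0.8647 ⇒ k = 0.8492/(4π·0.8647) = 0.0782 W/m·K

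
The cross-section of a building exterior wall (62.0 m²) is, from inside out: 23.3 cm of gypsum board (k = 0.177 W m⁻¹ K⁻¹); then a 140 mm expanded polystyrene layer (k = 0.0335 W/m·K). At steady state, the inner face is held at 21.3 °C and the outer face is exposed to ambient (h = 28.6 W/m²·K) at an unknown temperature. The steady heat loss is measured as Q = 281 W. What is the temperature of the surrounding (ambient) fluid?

T_out = -3.77 °C

Sum the resistances:
  R_gypsum board = L/(kA) = 0.233/(0.177·62.0) = 0.02123 K/W
  R_expanded polystyrene = L/(kA) = 0.140/(0.0335·62.0) = 0.06740 K/W
  R_conv,out = 1/(hA) = 1/(28.6·62.0) = 5.640×10^-4 K/W
ΣR = 0.08920 K/W
ΔT = Q·ΣR = 281 × 0.08920 = 25.07 K
Heat flows outward, so T_out = T_in − ΔT = 21.3 − 25.07 = -3.77 °C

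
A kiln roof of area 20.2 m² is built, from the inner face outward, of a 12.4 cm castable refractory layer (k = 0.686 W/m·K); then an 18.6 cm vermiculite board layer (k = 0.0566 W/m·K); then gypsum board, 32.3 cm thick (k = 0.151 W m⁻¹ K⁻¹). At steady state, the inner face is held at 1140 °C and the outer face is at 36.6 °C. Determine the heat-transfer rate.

Q = 3.98 kW

Series thermal resistances, inner to outer:
  R_castable refractory = L/(kA) = 0.124/(0.686·20.2) = 0.008948 K/W
  R_vermiculite board = L/(kA) = 0.186/(0.0566·20.2) = 0.1627 K/W
  R_gypsum board = L/(kA) = 0.323/(0.151·20.2) = 0.1059 K/W
ΣR = 0.008948 + 0.1627 + 0.1059 = 0.2775 K/W
Q = ΔT/ΣR = (1140 °C − 36.6 °C)/0.2775 = 3980 W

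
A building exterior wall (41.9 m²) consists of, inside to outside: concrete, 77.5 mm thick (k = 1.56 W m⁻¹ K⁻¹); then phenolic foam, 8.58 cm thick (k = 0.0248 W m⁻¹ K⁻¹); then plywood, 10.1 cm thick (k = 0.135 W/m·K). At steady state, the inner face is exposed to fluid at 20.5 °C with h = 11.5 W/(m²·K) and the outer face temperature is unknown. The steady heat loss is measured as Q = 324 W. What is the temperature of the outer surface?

T_out = -13.1 °C

Series resistances:
  R_conv,in = 1/(hA) = 1/(11.5·41.9) = 0.002075 K/W
  R_concrete = L/(kA) = 0.0775/(1.56·41.9) = 0.001186 K/W
  R_phenolic foam = L/(kA) = 0.0858/(0.0248·41.9) = 0.08257 K/W
  R_plywood = L/(kA) = 0.101/(0.135·41.9) = 0.01786 K/W
ΣR = 0.1037 K/W
ΔT = Q·ΣR = 324 × 0.1037 = 33.60 K
Heat flows outward, so T_out = T_in − ΔT = 20.5 − 33.60 = -13.1 °C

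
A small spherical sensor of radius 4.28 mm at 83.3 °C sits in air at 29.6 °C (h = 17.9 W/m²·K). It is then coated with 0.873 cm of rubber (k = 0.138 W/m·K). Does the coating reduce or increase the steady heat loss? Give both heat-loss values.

Critical radius for a sphere: r_cr = 2k/h = 0.0154 m = 1.54 cm.
Outer radius after coating: r₂ = 0.00428 + 0.00873 = 0.01301 m.
Since r₁ < r_cr and r₂ ≤ r_cr, the coating moves toward the maximum at r_cr — heat loss rises.
Bare: R = 1/(4πr₁²h) = 242.7 K/W; Q = 53.7/242.7 = 0.221 W.
Coated: R = R_cond + R_conv = 116.7 K/W; Q = 53.7/116.7 = 0.460 W.

increases: 0.221 → 0.460 W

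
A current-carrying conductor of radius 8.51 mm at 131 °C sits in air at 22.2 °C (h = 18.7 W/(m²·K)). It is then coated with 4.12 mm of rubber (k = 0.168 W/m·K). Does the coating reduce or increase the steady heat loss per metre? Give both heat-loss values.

reduces: 109 → 104 W/m

Critical radius for a cylinder: r_cr = k/h = 0.00898 m = 0.898 cm.
Outer radius after coating: r₂ = 0.00851 + 0.00412 = 0.01263 m.
r₁ < r_cr < r₂: heat loss rises to a maximum at r_cr then falls. Whether the coating helps depends on whether Q(r₂) has dropped back below Q(r₁).
Bare: R = 1/(2πr₁h) = 1.000 m·K/W; Q = 108.8/1.000 = 109 W/m.
Coated: R = R_cond + R_conv = 1.048 m·K/W; Q = 108.8/1.048 = 104 W/m.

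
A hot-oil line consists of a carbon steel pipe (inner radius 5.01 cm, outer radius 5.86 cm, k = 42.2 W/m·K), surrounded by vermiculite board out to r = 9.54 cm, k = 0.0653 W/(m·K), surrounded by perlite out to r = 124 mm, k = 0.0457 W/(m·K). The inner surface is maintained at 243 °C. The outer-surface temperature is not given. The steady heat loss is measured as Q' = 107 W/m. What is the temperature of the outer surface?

T_out = 18.1 °C

Series resistances:
  R'_carbon steel = ln(0.0586/0.0501)/(2πk) = 0.1567/(2π·42.2) = 5.910×10^-4 m·K/W
  R'_vermiculite board = ln(0.0954/0.0586)/(2πk) = 0.4873/(2π·0.0653) = 1.188 m·K/W
  R'_perlite = ln(0.124/0.0954)/(2πk) = 0.2622/(2π·0.0457) = 0.9131 m·K/W
ΣR = 2.102 m·K/W
ΔT = Q'·ΣR = 107 × 2.102 = 224.9 K
Heat flows outward, so T_out = T_in − ΔT = 243 − 224.9 = 18.1 °C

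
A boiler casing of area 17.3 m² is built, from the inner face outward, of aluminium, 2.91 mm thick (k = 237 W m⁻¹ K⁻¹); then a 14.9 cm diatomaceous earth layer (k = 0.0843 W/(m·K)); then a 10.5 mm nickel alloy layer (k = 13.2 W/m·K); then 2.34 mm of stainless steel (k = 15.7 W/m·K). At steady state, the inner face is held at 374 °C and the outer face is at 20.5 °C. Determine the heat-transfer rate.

Series thermal resistances, inner to outer:
  R_aluminium = L/(kA) = 0.00291/(237·17.3) = 7.097×10^-7 K/W
  R_diatomaceous earth = L/(kA) = 0.149/(0.0843·17.3) = 0.1022 K/W
  R_nickel alloy = L/(kA) = 0.0105/(13.2·17.3) = 4.598×10^-5 K/W
  R_stainless steel = L/(kA) = 0.00234/(15.7·17.3) = 8.615×10^-6 K/W
ΣR = 7.097×10^-7 + 0.1022 + 4.598×10^-5 + 8.615×10^-6 = 0.1023 K/W
Q = ΔT/ΣR = (374 °C − 20.5 °C)/0.1023 = 3460 W

Q = 3.46 kW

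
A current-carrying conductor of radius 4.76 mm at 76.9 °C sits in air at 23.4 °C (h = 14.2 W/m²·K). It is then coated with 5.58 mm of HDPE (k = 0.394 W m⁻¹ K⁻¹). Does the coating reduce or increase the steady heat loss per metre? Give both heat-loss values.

increases: 22.7 → 38.3 W/m

Critical radius for a cylinder: r_cr = k/h = 0.0277 m = 2.77 cm.
Outer radius after coating: r₂ = 0.00476 + 0.00558 = 0.01034 m.
Since r₁ < r_cr and r₂ ≤ r_cr, the coating moves toward the maximum at r_cr — heat loss rises.
Bare: R = 1/(2πr₁h) = 2.355 m·K/W; Q = 53.5/2.355 = 22.7 W/m.
Coated: R = R_cond + R_conv = 1.397 m·K/W; Q = 53.5/1.397 = 38.3 W/m.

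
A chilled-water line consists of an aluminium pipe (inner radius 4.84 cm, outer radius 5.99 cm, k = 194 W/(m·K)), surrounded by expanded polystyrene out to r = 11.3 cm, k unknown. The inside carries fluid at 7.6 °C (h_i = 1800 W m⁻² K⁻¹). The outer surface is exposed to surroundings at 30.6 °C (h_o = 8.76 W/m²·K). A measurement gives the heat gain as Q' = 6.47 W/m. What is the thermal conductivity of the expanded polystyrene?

k = 0.0298 W/m·K

ΣR = ΔT/Q' = |7.6 − 30.6|/6.47 = 3.555 m·K/W
Known resistances:
  R'_conv,in = 1/(2πr h) = 1/(2π·0.0484·1800) = 0.001827 m·K/W
  R'_aluminium = ln(0.0599/0.0484)/(2πk) = 0.2132/(2π·194) = 1.749×10^-4 m·K/W
  R'_conv,out = 1/(2πr h) = 1/(2π·0.113·8.76) = 0.1608 m·K/W
R_expanded polystyrene = ΣR − ΣR_known = 3.555 − 0.1628 = 3.392 m·K/W
ln(r₂/r₁)/(2πk) = 3.392 ⇒ k = 0.6347/(2π·3.392) = 0.0298 W/m·K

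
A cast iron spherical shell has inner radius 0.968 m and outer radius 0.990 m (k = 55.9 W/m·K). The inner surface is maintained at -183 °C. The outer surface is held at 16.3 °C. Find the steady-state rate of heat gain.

Q = 4πk·ΔT/(1/r₁ − 1/r₂) = 4π × 55.9 × 199.3 / (1/0.968 − 1/0.990) = 6.10×10^6 W

Q = 6100 kW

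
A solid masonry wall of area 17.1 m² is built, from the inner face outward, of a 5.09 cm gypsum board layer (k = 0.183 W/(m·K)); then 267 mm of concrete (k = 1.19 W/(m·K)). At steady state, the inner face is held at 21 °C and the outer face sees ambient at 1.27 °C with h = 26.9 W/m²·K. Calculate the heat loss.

Q = 625 W

Resistance network (inner→outer):
  R_gypsum board = L/(kA) = 0.0509/(0.183·17.1) = 0.01627 K/W
  R_concrete = L/(kA) = 0.267/(1.19·17.1) = 0.01312 K/W
  R_conv,out = 1/(hA) = 1/(26.9·17.1) = 0.002174 K/W
ΣR = 0.01627 + 0.01312 + 0.002174 = 0.03156 K/W
Q = ΔT/ΣR = (21 °C − 1.27 °C)/0.03156 = 625 W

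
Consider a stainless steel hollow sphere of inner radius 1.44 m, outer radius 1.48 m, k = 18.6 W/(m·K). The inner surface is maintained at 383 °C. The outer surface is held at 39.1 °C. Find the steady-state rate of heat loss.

Q = 4280 kW

Q = 4πk·ΔT/(1/r₁ − 1/r₂) = 4π × 18.6 × 343.9 / (1/1.44 − 1/1.48) = 4.28×10^6 W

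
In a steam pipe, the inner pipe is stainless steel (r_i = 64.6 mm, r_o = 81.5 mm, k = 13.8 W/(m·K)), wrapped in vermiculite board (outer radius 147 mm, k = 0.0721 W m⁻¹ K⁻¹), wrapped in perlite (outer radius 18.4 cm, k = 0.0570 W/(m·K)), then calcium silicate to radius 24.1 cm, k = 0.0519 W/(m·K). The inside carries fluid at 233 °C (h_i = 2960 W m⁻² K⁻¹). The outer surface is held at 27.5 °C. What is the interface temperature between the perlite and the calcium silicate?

T = 89.1 °C

Resistance network (inner→outer):
  R'_conv,in = 1/(2πr h) = 1/(2π·0.0646·2960) = 8.323×10^-4 m·K/W
  R'_stainless steel = ln(0.0815/0.0646)/(2πk) = 0.2324/(2π·13.8) = 0.002680 m·K/W
  R'_vermiculite board = ln(0.147/0.0815)/(2πk) = 0.5898/(2π·0.0721) = 1.302 m·K/W
  R'_perlite = ln(0.184/0.147)/(2πk) = 0.2245/(2π·0.0570) = 0.6269 m·K/W
  R'_calcium silicate = ln(0.241/0.184)/(2πk) = 0.2699/(2π·0.0519) = 0.8275 m·K/W
ΣR = 8.323×10^-4 + 0.002680 + 1.302 + 0.6269 + 0.8275 = 2.760 m·K/W
Q' = ΔT/ΣR = (233 °C − 27.5 °C)/2.760 = 74.46 W/m
From the inner boundary to the perlite/calcium silicate interface, ΣR_partial = 1.932 m·K/W.
T_interface = T_in − Q'·ΣR_partial = 233 °C − (74.46)(1.932) = 89.1 °C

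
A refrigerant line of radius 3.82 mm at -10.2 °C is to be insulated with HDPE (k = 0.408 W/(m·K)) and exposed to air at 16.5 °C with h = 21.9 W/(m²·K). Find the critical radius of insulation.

For a cylinder, r_cr = k_ins/h = 0.408/21.9 = 0.0186 m = 1.86 cm

r_cr = 1.86 cm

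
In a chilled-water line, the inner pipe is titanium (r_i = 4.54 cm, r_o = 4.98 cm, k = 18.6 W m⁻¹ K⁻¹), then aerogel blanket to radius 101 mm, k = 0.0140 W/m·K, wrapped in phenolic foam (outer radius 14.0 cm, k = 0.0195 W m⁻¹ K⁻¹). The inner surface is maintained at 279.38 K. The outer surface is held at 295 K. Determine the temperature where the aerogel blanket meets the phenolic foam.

Treat each layer as a resistance in series:
  R'_titanium = ln(0.0498/0.0454)/(2πk) = 0.09250/(2π·18.6) = 7.915×10^-4 m·K/W
  R'_aerogel blanket = ln(0.101/0.0498)/(2πk) = 0.7071/(2π·0.0140) = 8.039 m·K/W
  R'_phenolic foam = ln(0.140/0.101)/(2πk) = 0.3265/(2π·0.0195) = 2.665 m·K/W
ΣR = 7.915×10^-4 + 8.039 + 2.665 = 10.70 m·K/W
Q' = ΔT/ΣR = (279.38 K − 295 K)/10.70 = -1.460 W/m
From the inner boundary to the aerogel blanket/phenolic foam interface, ΣR_partial = 8.040 m·K/W.
T_interface = T_in − Q'·ΣR_partial = 279.38 K − (-1.460)(8.040) = 291.1 K

T = 291.1 K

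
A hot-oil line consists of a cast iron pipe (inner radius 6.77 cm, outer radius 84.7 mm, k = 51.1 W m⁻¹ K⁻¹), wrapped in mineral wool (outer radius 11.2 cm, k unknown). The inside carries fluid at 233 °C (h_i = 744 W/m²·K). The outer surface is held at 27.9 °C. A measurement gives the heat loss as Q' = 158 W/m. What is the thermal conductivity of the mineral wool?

k = 0.0344 W/m·K

ΣR = ΔT/Q' = |233 − 27.9|/158 = 1.298 m·K/W
Known resistances:
  R'_conv,in = 1/(2πr h) = 1/(2π·0.0677·744) = 0.003160 m·K/W
  R'_cast iron = ln(0.0847/0.0677)/(2πk) = 0.2240/(2π·51.1) = 6.978×10^-4 m·K/W
R_mineral wool = ΣR − ΣR_known = 1.298 − 0.003858 = 1.294 m·K/W
ln(r₂/r₁)/(2πk) = 1.294 ⇒ k = 0.2794/(2π·1.294) = 0.0344 W/m·K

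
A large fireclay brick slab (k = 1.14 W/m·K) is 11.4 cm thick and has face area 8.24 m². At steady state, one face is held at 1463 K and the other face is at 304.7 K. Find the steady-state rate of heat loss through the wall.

Q = kA·ΔT/L = 1.14 × 8.24 × |1463 K − 304.7 K| / 0.114 = 95400 W

Q = 95400 W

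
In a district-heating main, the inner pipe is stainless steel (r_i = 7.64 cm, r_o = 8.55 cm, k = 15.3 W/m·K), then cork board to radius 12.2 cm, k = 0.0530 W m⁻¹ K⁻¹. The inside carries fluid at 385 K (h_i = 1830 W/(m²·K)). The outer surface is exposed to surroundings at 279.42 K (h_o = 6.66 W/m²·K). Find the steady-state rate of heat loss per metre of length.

Q' = 83.4 W/m

Resistance network (inner→outer):
  R'_conv,in = 1/(2πr h) = 1/(2π·0.0764·1830) = 0.001138 m·K/W
  R'_stainless steel = ln(0.0855/0.0764)/(2πk) = 0.1125/(2π·15.3) = 0.001171 m·K/W
  R'_cork board = ln(0.122/0.0855)/(2πk) = 0.3555/(2π·0.0530) = 1.068 m·K/W
  R'_conv,out = 1/(2πr h) = 1/(2π·0.122·6.66) = 0.1959 m·K/W
ΣR = 0.001138 + 0.001171 + 1.068 + 0.1959 = 1.266 m·K/W
Q' = ΔT/ΣR = (385 K − 279.42 K)/1.266 = 83.4 W/m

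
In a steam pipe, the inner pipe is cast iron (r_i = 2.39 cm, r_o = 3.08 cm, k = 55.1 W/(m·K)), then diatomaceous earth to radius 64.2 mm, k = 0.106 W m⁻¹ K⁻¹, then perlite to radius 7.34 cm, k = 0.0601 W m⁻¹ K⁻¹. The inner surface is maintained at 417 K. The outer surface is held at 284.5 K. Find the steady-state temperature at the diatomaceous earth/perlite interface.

Series thermal resistances, inner to outer:
  R'_cast iron = ln(0.0308/0.0239)/(2πk) = 0.2536/(2π·55.1) = 7.326×10^-4 m·K/W
  R'_diatomaceous earth = ln(0.0642/0.0308)/(2πk) = 0.7345/(2π·0.106) = 1.103 m·K/W
  R'_perlite = ln(0.0734/0.0642)/(2πk) = 0.1339/(2π·0.0601) = 0.3546 m·K/W
ΣR = 7.326×10^-4 + 1.103 + 0.3546 = 1.458 m·K/W
Q' = ΔT/ΣR = (417 K − 284.5 K)/1.458 = 90.88 W/m
From the inner boundary to the diatomaceous earth/perlite interface, ΣR_partial = 1.104 m·K/W.
T_interface = T_in − Q'·ΣR_partial = 417 K − (90.88)(1.104) = 316.7 K

T = 316.7 K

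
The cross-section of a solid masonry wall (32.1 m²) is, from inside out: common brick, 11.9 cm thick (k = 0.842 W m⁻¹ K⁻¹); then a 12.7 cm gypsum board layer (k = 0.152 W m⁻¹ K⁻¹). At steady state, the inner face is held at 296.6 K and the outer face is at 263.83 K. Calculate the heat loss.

Resistance network (inner→outer):
  R_common brick = L/(kA) = 0.119/(0.842·32.1) = 0.004403 K/W
  R_gypsum board = L/(kA) = 0.127/(0.152·32.1) = 0.02603 K/W
ΣR = 0.004403 + 0.02603 = 0.03043 K/W
Q = ΔT/ΣR = (296.6 K − 263.83 K)/0.03043 = 1080 W

Q = 1080 W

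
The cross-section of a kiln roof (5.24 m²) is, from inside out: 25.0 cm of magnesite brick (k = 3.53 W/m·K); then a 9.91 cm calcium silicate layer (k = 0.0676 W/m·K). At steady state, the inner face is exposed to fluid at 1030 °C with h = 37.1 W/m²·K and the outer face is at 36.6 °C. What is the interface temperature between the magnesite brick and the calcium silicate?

T = 968 °C

Treat each layer as a resistance in series:
  R_conv,in = 1/(hA) = 1/(37.1·5.24) = 0.005144 K/W
  R_magnesite brick = L/(kA) = 0.250/(3.53·5.24) = 0.01352 K/W
  R_calcium silicate = L/(kA) = 0.0991/(0.0676·5.24) = 0.2798 K/W
ΣR = 0.005144 + 0.01352 + 0.2798 = 0.2985 K/W
Q = ΔT/ΣR = (1030 °C − 36.6 °C)/0.2985 = 3328 W
From the inner boundary to the magnesite brick/calcium silicate interface, ΣR_partial = 0.01866 K/W.
T_interface = T_in − Q·ΣR_partial = 1030 °C − (3328)(0.01866) = 968 °C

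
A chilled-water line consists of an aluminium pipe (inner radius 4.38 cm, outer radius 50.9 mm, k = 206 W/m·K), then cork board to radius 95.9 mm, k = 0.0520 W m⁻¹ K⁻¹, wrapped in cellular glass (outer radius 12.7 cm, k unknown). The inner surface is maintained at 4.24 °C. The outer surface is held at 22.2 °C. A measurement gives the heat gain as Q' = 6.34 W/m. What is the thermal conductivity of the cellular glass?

ΣR = ΔT/Q' = |4.24 − 22.2|/6.34 = 2.833 m·K/W
Known resistances:
  R'_aluminium = ln(0.0509/0.0438)/(2πk) = 0.1502/(2π·206) = 1.161×10^-4 m·K/W
  R'_cork board = ln(0.0959/0.0509)/(2πk) = 0.6334/(2π·0.0520) = 1.939 m·K/W
R_cellular glass = ΣR − ΣR_known = 2.833 − 1.939 = 0.8940 m·K/W
ln(r₂/r₁)/(2πk) = 0.8940 ⇒ k = 0.2809/(2π·0.8940) = 0.0500 W/m·K

k = 0.0500 W/m·K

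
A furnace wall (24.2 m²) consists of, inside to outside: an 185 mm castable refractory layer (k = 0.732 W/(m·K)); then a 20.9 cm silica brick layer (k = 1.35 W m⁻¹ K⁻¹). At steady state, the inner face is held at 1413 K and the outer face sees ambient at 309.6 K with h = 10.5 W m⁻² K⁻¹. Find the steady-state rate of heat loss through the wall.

Q = 53.1 kW

Series thermal resistances, inner to outer:
  R_castable refractory = L/(kA) = 0.185/(0.732·24.2) = 0.01044 K/W
  R_silica brick = L/(kA) = 0.209/(1.35·24.2) = 0.006397 K/W
  R_conv,out = 1/(hA) = 1/(10.5·24.2) = 0.003935 K/W
ΣR = 0.01044 + 0.006397 + 0.003935 = 0.02077 K/W
Q = ΔT/ΣR = (1413 K − 309.6 K)/0.02077 = 53100 W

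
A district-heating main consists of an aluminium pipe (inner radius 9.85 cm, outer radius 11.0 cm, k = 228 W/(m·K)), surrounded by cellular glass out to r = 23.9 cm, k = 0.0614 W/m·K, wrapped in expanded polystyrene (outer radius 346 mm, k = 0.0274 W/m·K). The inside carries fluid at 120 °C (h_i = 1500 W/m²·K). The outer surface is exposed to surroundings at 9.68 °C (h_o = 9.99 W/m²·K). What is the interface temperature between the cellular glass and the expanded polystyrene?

T = 67.2 °C

Treat each layer as a resistance in series:
  R'_conv,in = 1/(2πr h) = 1/(2π·0.0985·1500) = 0.001077 m·K/W
  R'_aluminium = ln(0.110/0.0985)/(2πk) = 0.1104/(2π·228) = 7.708×10^-5 m·K/W
  R'_cellular glass = ln(0.239/0.110)/(2πk) = 0.7760/(2π·0.0614) = 2.011 m·K/W
  R'_expanded polystyrene = ln(0.346/0.239)/(2πk) = 0.3700/(2π·0.0274) = 2.149 m·K/W
  R'_conv,out = 1/(2πr h) = 1/(2π·0.346·9.99) = 0.04604 m·K/W
ΣR = 0.001077 + 7.708×10^-5 + 2.011 + 2.149 + 0.04604 = 4.207 m·K/W
Q' = ΔT/ΣR = (120 °C − 9.68 °C)/4.207 = 26.22 W/m
From the inner boundary to the cellular glass/expanded polystyrene interface, ΣR_partial = 2.012 m·K/W.
T_interface = T_in − Q'·ΣR_partial = 120 °C − (26.22)(2.012) = 67.2 °C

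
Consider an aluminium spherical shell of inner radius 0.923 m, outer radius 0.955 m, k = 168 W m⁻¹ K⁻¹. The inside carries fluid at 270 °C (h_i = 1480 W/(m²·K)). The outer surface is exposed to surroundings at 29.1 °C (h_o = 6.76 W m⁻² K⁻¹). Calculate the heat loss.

Treat each layer as a resistance in series:
  R_conv,in = 1/(4πr²h) = 1/(4π·0.923²·1480) = 6.311×10^-5 K/W
  R_aluminium = (1/0.923 − 1/0.955)/(4πk) = 0.03630/(4π·168) = 1.720×10^-5 K/W
  R_conv,out = 1/(4πr²h) = 1/(4π·0.955²·6.76) = 0.01291 K/W
ΣR = 6.311×10^-5 + 1.720×10^-5 + 0.01291 = 0.01299 K/W
Q = ΔT/ΣR = (270 °C − 29.1 °C)/0.01299 = 18500 W

Q = 18500 W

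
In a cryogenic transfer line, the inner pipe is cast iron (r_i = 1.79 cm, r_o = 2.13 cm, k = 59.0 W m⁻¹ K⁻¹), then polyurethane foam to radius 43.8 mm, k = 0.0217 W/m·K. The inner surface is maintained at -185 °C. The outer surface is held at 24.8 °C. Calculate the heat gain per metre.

Series thermal resistances, inner to outer:
  R'_cast iron = ln(0.0213/0.0179)/(2πk) = 0.1739/(2π·59.0) = 4.691×10^-4 m·K/W
  R'_polyurethane foam = ln(0.0438/0.0213)/(2πk) = 0.7209/(2π·0.0217) = 5.288 m·K/W
ΣR = 4.691×10^-4 + 5.288 = 5.288 m·K/W
Q' = ΔT/ΣR = (-185 °C − 24.8 °C)/5.288 = -39.7 W/m
(Negative Q' ⇒ heat flows inward; heat gain = 39.7 W/m.)

Q' = 39.7 W/m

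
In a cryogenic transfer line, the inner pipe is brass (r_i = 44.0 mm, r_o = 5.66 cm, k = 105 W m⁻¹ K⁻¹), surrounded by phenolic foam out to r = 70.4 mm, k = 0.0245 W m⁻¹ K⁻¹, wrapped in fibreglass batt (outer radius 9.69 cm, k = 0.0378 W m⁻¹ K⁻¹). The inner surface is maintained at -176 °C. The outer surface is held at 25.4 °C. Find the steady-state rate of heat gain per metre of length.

Q' = 72.9 W/m

Resistance network (inner→outer):
  R'_brass = ln(0.0566/0.0440)/(2πk) = 0.2518/(2π·105) = 3.817×10^-4 m·K/W
  R'_phenolic foam = ln(0.0704/0.0566)/(2πk) = 0.2182/(2π·0.0245) = 1.417 m·K/W
  R'_fibreglass batt = ln(0.0969/0.0704)/(2πk) = 0.3195/(2π·0.0378) = 1.345 m·K/W
ΣR = 3.817×10^-4 + 1.417 + 1.345 = 2.762 m·K/W
Q' = ΔT/ΣR = (-176 °C − 25.4 °C)/2.762 = -72.9 W/m
(Negative Q' ⇒ heat flows inward; heat gain = 72.9 W/m.)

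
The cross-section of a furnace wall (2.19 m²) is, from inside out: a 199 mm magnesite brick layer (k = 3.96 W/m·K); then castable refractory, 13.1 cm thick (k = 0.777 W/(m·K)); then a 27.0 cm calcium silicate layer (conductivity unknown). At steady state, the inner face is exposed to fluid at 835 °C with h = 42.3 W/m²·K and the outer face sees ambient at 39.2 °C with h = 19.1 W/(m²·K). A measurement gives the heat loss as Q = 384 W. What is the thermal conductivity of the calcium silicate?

k = 0.0636 W/m·K

ΣR = ΔT/Q = |835 − 39.2|/384 = 2.072 K/W
Known resistances:
  R_conv,in = 1/(hA) = 1/(42.3·2.19) = 0.01079 K/W
  R_magnesite brick = L/(kA) = 0.199/(3.96·2.19) = 0.02295 K/W
  R_castable refractory = L/(kA) = 0.131/(0.777·2.19) = 0.07699 K/W
  R_conv,out = 1/(hA) = 1/(19.1·2.19) = 0.02391 K/W
R_calcium silicate = ΣR − ΣR_known = 2.072 − 0.1346 = 1.937 K/W
L/(kA) = 1.937 ⇒ k = 0.270/(1.937·2.19) = 0.0636 W/m·K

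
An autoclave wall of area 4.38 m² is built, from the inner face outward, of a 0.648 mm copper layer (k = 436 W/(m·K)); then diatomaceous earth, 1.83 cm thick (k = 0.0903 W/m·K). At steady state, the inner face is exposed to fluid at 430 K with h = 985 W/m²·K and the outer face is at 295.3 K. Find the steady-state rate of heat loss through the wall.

Q = 2.90 kW

Series thermal resistances, inner to outer:
  R_conv,in = 1/(hA) = 1/(985·4.38) = 2.318×10^-4 K/W
  R_copper = L/(kA) = 6.48×10^-4/(436·4.38) = 3.393×10^-7 K/W
  R_diatomaceous earth = L/(kA) = 0.0183/(0.0903·4.38) = 0.04627 K/W
ΣR = 2.318×10^-4 + 3.393×10^-7 + 0.04627 = 0.04650 K/W
Q = ΔT/ΣR = (430 K − 295.3 K)/0.04650 = 2900 W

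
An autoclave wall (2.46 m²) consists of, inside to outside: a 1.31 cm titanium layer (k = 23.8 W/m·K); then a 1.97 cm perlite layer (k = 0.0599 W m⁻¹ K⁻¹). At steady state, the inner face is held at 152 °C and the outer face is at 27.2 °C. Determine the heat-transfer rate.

Q = 932 W

Series thermal resistances, inner to outer:
  R_titanium = L/(kA) = 0.0131/(23.8·2.46) = 2.237×10^-4 K/W
  R_perlite = L/(kA) = 0.0197/(0.0599·2.46) = 0.1337 K/W
ΣR = 2.237×10^-4 + 0.1337 = 0.1339 K/W
Q = ΔT/ΣR = (152 °C − 27.2 °C)/0.1339 = 932 W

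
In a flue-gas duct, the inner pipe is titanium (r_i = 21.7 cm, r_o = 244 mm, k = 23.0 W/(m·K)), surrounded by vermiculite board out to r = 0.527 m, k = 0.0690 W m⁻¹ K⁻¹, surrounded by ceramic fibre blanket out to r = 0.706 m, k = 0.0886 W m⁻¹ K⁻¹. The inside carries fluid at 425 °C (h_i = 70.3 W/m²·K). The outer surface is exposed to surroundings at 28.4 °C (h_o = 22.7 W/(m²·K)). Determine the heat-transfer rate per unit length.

Q' = 171 W/m

Series thermal resistances, inner to outer:
  R'_conv,in = 1/(2πr h) = 1/(2π·0.217·70.3) = 0.01043 m·K/W
  R'_titanium = ln(0.244/0.217)/(2πk) = 0.1173/(2π·23.0) = 8.115×10^-4 m·K/W
  R'_vermiculite board = ln(0.527/0.244)/(2πk) = 0.7700/(2π·0.0690) = 1.776 m·K/W
  R'_ceramic fibre blanket = ln(0.706/0.527)/(2πk) = 0.2924/(2π·0.0886) = 0.5253 m·K/W
  R'_conv,out = 1/(2πr h) = 1/(2π·0.706·22.7) = 0.009931 m·K/W
ΣR = 0.01043 + 8.115×10^-4 + 1.776 + 0.5253 + 0.009931 = 2.322 m·K/W
Q' = ΔT/ΣR = (425 °C − 28.4 °C)/2.322 = 171 W/m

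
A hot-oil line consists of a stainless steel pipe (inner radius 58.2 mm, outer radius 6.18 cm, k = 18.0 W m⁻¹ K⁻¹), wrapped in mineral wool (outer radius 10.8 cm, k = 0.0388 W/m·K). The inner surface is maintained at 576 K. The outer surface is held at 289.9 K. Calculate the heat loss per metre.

Q' = 125 W/m

Treat each layer as a resistance in series:
  R'_stainless steel = ln(0.0618/0.0582)/(2πk) = 0.06002/(2π·18.0) = 5.307×10^-4 m·K/W
  R'_mineral wool = ln(0.108/0.0618)/(2πk) = 0.5582/(2π·0.0388) = 2.290 m·K/W
ΣR = 5.307×10^-4 + 2.290 = 2.291 m·K/W
Q' = ΔT/ΣR = (576 K − 289.9 K)/2.291 = 125 W/m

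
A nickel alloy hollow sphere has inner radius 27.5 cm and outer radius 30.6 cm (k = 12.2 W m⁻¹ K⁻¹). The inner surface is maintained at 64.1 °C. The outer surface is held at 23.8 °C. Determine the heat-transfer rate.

Q = 16800 W

Q = 4πk·ΔT/(1/r₁ − 1/r₂) = 4π × 12.2 × 40.3 / (1/0.275 − 1/0.306) = 16800 W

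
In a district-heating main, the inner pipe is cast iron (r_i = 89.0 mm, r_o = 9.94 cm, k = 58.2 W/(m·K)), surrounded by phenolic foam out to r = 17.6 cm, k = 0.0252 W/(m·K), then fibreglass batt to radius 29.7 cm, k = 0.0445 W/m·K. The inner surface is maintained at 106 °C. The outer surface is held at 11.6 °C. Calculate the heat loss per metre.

Series thermal resistances, inner to outer:
  R'_cast iron = ln(0.0994/0.0890)/(2πk) = 0.1105/(2π·58.2) = 3.022×10^-4 m·K/W
  R'_phenolic foam = ln(0.176/0.0994)/(2πk) = 0.5713/(2π·0.0252) = 3.608 m·K/W
  R'_fibreglass batt = ln(0.297/0.176)/(2πk) = 0.5232/(2π·0.0445) = 1.871 m·K/W
ΣR = 3.022×10^-4 + 3.608 + 1.871 = 5.479 m·K/W
Q' = ΔT/ΣR = (106 °C − 11.6 °C)/5.479 = 17.2 W/m

Q' = 17.2 W/m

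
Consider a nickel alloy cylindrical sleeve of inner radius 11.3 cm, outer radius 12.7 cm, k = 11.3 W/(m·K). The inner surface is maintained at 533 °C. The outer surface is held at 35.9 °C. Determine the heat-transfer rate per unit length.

Q' = 2πk·ΔT/ln(r₂/r₁) = 2π × 11.3 × 497.1 / ln(0.127/0.113) = 3.02×10^5 W/m

Q' = 302 kW/m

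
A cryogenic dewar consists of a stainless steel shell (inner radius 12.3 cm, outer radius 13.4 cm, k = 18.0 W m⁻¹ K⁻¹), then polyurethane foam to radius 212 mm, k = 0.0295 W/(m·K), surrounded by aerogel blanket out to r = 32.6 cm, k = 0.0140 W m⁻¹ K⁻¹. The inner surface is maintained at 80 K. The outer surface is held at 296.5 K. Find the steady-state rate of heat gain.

Q = 12.9 W

Series thermal resistances, inner to outer:
  R_stainless steel = (1/0.123 − 1/0.134)/(4πk) = 0.6674/(4π·18.0) = 0.002951 K/W
  R_polyurethane foam = (1/0.134 − 1/0.212)/(4πk) = 2.746/(4π·0.0295) = 7.407 K/W
  R_aerogel blanket = (1/0.212 − 1/0.326)/(4πk) = 1.649/(4π·0.0140) = 9.376 K/W
ΣR = 0.002951 + 7.407 + 9.376 = 16.79 K/W
Q = ΔT/ΣR = (80 K − 296.5 K)/16.79 = -12.9 W
(Negative Q ⇒ heat flows inward; heat gain = 12.9 W.)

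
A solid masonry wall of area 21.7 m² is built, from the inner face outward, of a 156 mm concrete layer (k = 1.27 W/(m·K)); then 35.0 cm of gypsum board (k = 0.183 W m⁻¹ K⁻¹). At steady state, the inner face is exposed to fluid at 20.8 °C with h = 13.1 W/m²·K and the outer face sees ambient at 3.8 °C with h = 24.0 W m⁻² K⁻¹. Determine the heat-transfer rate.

Series thermal resistances, inner to outer:
  R_conv,in = 1/(hA) = 1/(13.1·21.7) = 0.003518 K/W
  R_concrete = L/(kA) = 0.156/(1.27·21.7) = 0.005661 K/W
  R_gypsum board = L/(kA) = 0.350/(0.183·21.7) = 0.08814 K/W
  R_conv,out = 1/(hA) = 1/(24.0·21.7) = 0.001920 K/W
ΣR = 0.003518 + 0.005661 + 0.08814 + 0.001920 = 0.09924 K/W
Q = ΔT/ΣR = (20.8 °C − 3.8 °C)/0.09924 = 171 W

Q = 171 W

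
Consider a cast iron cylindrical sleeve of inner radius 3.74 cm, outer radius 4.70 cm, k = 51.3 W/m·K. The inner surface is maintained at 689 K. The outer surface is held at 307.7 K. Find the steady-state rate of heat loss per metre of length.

Q' = 2πk·ΔT/ln(r₂/r₁) = 2π × 51.3 × 381.3 / ln(0.0470/0.0374) = 5.38×10^5 W/m

Q' = 538 kW/m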